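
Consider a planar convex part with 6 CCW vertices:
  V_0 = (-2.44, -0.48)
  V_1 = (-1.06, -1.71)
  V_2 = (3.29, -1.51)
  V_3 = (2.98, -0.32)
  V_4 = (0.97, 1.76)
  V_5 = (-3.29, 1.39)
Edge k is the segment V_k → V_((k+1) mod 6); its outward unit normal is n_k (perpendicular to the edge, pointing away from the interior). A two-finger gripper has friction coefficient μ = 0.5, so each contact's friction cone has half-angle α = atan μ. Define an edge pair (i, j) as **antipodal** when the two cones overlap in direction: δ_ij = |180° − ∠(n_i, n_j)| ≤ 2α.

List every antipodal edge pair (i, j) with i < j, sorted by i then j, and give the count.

α = atan 0.5 = 26.57°;  2α = 53.13°
n_0 = (-0.6654, -0.7465)
n_1 = (+0.0459, -0.9989)
n_2 = (+0.9677, +0.2521)
n_3 = (+0.7191, +0.6949)
n_4 = (-0.0865, +0.9962)
n_5 = (-0.9104, -0.4138)
  (0,1): δ = 135.66°  ·
  (0,2): δ = 33.69°  ✓
  (0,3): δ = 4.27°  ✓
  (0,4): δ = 46.67°  ✓
  (0,5): δ = 156.15°  ·
  (1,2): δ = 78.03°  ·
  (1,3): δ = 48.61°  ✓
  (1,4): δ = 2.33°  ✓
  (1,5): δ = 111.81°  ·
  (2,3): δ = 150.58°  ·
  (2,4): δ = 99.64°  ·
  (2,5): δ = 9.84°  ✓
  (3,4): δ = 129.06°  ·
  (3,5): δ = 19.58°  ✓
  (4,5): δ = 70.52°  ·
antipodal pairs: 7

count = 7; pairs: (0,2), (0,3), (0,4), (1,3), (1,4), (2,5), (3,5)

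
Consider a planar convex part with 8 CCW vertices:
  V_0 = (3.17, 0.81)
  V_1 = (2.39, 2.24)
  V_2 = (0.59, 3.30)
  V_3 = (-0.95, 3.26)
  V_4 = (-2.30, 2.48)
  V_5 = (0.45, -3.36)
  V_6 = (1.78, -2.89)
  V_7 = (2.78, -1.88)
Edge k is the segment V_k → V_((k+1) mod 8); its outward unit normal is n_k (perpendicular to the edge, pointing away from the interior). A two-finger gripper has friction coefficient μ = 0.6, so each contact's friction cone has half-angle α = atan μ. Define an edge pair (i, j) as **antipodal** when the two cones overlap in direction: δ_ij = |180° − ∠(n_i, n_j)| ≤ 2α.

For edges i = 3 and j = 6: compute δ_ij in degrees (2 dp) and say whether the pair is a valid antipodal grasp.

α = atan 0.6 = 30.96°;  2α = 61.93°
edge 3: e_3 = (-1.35, -0.78);  n_3 = (-0.5003, +0.8659)
edge 6: e_6 = (+1.00, +1.01);  n_6 = (+0.7106, -0.7036)
∠(n_3, n_6) = 164.73°
δ = |180° − 164.73°| = 15.27°
15.27° ≤ 2α = 61.93°  →  valid

δ = 15.27°, valid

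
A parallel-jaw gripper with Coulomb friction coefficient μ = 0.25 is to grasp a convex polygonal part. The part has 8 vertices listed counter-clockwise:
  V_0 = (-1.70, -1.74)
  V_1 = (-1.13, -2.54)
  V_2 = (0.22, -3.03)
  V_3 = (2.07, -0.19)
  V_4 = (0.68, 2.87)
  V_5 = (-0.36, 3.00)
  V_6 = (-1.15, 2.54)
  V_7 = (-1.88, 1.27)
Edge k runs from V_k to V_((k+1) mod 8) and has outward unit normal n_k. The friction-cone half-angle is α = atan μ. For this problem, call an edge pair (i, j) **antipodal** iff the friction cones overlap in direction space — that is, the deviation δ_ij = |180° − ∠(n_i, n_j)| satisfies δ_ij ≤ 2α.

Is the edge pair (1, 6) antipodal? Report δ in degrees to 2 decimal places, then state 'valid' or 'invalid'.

δ = 80.06°, invalid

α = atan 0.25 = 14.04°;  2α = 28.07°
edge 1: e_1 = (+1.35, -0.49);  n_1 = (-0.3412, -0.9400)
edge 6: e_6 = (-0.73, -1.27);  n_6 = (-0.8670, +0.4983)
∠(n_1, n_6) = 99.94°
δ = |180° − 99.94°| = 80.06°
80.06° > 2α = 28.07°  →  invalid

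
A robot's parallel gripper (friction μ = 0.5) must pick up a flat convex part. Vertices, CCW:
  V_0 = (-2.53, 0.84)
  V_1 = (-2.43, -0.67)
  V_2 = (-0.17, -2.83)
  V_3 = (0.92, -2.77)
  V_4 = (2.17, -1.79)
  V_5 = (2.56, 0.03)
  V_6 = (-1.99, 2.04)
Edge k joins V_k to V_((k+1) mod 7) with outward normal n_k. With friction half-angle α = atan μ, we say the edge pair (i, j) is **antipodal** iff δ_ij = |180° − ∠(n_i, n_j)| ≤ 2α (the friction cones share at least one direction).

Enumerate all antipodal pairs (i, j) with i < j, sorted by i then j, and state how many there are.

α = atan 0.5 = 26.57°;  2α = 53.13°
n_0 = (-0.9978, -0.0661)
n_1 = (-0.6909, -0.7229)
n_2 = (+0.0550, -0.9985)
n_3 = (+0.6170, -0.7870)
n_4 = (+0.9778, -0.2095)
n_5 = (+0.4041, +0.9147)
n_6 = (-0.9119, +0.4104)
  (0,1): δ = 137.49°  ·
  (0,2): δ = 90.64°  ·
  (0,3): δ = 55.69°  ·
  (0,4): δ = 15.88°  ✓
  (0,5): δ = 62.38°  ·
  (0,6): δ = 151.98°  ·
  (1,2): δ = 133.15°  ·
  (1,3): δ = 98.20°  ·
  (1,4): δ = 58.39°  ·
  (1,5): δ = 19.87°  ✓
  (1,6): δ = 109.48°  ·
  (2,3): δ = 145.05°  ·
  (2,4): δ = 105.25°  ·
  (2,5): δ = 26.98°  ✓
  (2,6): δ = 62.62°  ·
  (3,4): δ = 140.19°  ·
  (3,5): δ = 61.93°  ·
  (3,6): δ = 27.68°  ✓
  (4,5): δ = 101.74°  ·
  (4,6): δ = 12.13°  ✓
  (5,6): δ = 90.39°  ·
antipodal pairs: 5

count = 5; pairs: (0,4), (1,5), (2,5), (3,6), (4,6)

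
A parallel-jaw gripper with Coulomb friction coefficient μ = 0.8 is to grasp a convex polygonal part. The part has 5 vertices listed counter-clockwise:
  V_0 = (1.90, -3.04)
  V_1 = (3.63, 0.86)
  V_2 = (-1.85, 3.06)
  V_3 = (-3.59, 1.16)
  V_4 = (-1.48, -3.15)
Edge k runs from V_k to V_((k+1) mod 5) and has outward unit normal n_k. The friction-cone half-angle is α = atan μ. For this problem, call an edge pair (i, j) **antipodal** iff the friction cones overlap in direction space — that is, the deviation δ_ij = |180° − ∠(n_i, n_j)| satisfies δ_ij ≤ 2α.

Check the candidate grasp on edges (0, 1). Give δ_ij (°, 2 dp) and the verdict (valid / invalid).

δ = 87.95°, invalid

α = atan 0.8 = 38.66°;  2α = 77.32°
edge 0: e_0 = (+1.73, +3.90);  n_0 = (+0.9141, -0.4055)
edge 1: e_1 = (-5.48, +2.20);  n_1 = (+0.3726, +0.9280)
∠(n_0, n_1) = 92.05°
δ = |180° − 92.05°| = 87.95°
87.95° > 2α = 77.32°  →  invalid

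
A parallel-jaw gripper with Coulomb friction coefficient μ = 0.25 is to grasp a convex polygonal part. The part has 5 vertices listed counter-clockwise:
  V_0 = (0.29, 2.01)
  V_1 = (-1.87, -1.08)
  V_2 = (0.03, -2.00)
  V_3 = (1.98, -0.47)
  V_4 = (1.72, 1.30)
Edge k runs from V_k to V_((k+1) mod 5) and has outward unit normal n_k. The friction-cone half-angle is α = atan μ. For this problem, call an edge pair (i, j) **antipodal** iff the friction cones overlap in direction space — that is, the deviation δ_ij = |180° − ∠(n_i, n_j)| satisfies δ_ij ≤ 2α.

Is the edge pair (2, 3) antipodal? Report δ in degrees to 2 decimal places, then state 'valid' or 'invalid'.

δ = 119.76°, invalid

α = atan 0.25 = 14.04°;  2α = 28.07°
edge 2: e_2 = (+1.95, +1.53);  n_2 = (+0.6173, -0.7867)
edge 3: e_3 = (-0.26, +1.77);  n_3 = (+0.9894, +0.1453)
∠(n_2, n_3) = 60.24°
δ = |180° − 60.24°| = 119.76°
119.76° > 2α = 28.07°  →  invalid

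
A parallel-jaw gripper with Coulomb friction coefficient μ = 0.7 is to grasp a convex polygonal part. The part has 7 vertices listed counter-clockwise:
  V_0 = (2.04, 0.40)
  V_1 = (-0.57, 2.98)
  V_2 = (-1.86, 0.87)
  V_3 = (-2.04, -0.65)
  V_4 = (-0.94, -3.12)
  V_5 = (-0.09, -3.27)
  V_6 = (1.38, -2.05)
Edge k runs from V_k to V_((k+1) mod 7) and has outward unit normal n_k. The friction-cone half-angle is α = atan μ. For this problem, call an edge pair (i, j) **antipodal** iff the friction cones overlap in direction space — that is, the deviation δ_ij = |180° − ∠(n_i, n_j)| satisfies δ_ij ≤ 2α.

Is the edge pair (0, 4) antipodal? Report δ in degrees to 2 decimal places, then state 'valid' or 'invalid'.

α = atan 0.7 = 34.99°;  2α = 69.98°
edge 0: e_0 = (-2.61, +2.58);  n_0 = (+0.7030, +0.7112)
edge 4: e_4 = (+0.85, -0.15);  n_4 = (-0.1738, -0.9848)
∠(n_0, n_4) = 145.34°
δ = |180° − 145.34°| = 34.66°
34.66° ≤ 2α = 69.98°  →  valid

δ = 34.66°, valid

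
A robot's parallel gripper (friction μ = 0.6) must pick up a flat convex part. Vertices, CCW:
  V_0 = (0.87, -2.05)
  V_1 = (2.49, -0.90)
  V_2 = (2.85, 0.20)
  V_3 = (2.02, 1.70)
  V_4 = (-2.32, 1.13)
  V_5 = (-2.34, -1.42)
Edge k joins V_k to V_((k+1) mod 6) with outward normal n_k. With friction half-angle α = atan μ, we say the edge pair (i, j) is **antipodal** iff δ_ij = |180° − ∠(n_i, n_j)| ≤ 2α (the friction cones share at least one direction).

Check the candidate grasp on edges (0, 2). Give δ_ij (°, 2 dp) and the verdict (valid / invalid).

δ = 96.41°, invalid

α = atan 0.6 = 30.96°;  2α = 61.93°
edge 0: e_0 = (+1.62, +1.15);  n_0 = (+0.5789, -0.8154)
edge 2: e_2 = (-0.83, +1.50);  n_2 = (+0.8750, +0.4842)
∠(n_0, n_2) = 83.59°
δ = |180° − 83.59°| = 96.41°
96.41° > 2α = 61.93°  →  invalid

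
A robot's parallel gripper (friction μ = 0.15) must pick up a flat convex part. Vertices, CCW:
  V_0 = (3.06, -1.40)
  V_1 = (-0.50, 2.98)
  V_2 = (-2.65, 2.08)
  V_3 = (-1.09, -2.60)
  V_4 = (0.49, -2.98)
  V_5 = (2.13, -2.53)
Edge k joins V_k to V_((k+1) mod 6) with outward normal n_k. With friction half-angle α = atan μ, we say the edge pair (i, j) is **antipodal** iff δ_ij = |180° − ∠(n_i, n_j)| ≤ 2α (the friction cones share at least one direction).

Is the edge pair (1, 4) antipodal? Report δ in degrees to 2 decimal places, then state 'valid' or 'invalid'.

δ = 7.37°, valid

α = atan 0.15 = 8.53°;  2α = 17.06°
edge 1: e_1 = (-2.15, -0.90);  n_1 = (-0.3861, +0.9224)
edge 4: e_4 = (+1.64, +0.45);  n_4 = (+0.2646, -0.9644)
∠(n_1, n_4) = 172.63°
δ = |180° − 172.63°| = 7.37°
7.37° ≤ 2α = 17.06°  →  valid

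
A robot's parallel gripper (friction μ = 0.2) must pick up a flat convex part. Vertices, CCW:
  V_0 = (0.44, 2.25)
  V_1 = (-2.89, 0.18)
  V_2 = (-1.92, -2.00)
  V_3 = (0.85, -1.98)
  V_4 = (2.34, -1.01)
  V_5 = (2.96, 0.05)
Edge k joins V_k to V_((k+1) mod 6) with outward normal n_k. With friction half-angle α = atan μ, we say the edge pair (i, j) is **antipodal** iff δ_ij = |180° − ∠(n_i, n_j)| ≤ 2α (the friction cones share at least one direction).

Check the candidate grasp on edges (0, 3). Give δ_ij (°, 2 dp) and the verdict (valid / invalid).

δ = 1.20°, valid

α = atan 0.2 = 11.31°;  2α = 22.62°
edge 0: e_0 = (-3.33, -2.07);  n_0 = (-0.5279, +0.8493)
edge 3: e_3 = (+1.49, +0.97);  n_3 = (+0.5456, -0.8381)
∠(n_0, n_3) = 178.80°
δ = |180° − 178.80°| = 1.20°
1.20° ≤ 2α = 22.62°  →  valid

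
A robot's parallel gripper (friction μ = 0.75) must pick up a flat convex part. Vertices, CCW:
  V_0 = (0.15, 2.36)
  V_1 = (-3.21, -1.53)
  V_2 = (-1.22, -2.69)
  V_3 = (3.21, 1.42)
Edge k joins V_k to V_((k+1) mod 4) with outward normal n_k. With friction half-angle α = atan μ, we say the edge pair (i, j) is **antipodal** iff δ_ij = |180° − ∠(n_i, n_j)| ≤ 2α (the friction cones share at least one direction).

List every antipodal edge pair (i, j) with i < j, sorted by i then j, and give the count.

count = 3; pairs: (0,2), (1,3), (2,3)

α = atan 0.75 = 36.87°;  2α = 73.74°
n_0 = (-0.7568, +0.6537)
n_1 = (-0.5036, -0.8639)
n_2 = (+0.6801, -0.7331)
n_3 = (+0.2936, +0.9559)
  (0,1): δ = 79.42°  ·
  (0,2): δ = 6.33°  ✓
  (0,3): δ = 113.74°  ·
  (1,2): δ = 106.91°  ·
  (1,3): δ = 13.16°  ✓
  (2,3): δ = 59.93°  ✓
antipodal pairs: 3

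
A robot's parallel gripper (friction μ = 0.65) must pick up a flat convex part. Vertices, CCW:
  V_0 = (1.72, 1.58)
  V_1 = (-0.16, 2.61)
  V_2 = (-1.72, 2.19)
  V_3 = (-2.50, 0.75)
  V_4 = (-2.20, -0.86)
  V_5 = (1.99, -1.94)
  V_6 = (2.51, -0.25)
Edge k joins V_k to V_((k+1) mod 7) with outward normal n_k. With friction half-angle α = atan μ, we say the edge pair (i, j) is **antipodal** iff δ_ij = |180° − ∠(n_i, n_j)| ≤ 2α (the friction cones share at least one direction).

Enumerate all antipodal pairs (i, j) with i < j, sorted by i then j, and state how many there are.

count = 9; pairs: (0,3), (0,4), (1,4), (1,5), (2,5), (2,6), (3,5), (3,6), (4,6)

α = atan 0.65 = 33.02°;  2α = 66.05°
n_0 = (+0.4805, +0.8770)
n_1 = (-0.2600, +0.9656)
n_2 = (-0.8793, +0.4763)
n_3 = (-0.9831, -0.1832)
n_4 = (-0.2496, -0.9683)
n_5 = (+0.9558, -0.2941)
n_6 = (+0.9181, +0.3963)
  (0,1): δ = 136.21°  ·
  (0,2): δ = 89.73°  ·
  (0,3): δ = 50.73°  ✓
  (0,4): δ = 14.26°  ✓
  (0,5): δ = 101.61°  ·
  (0,6): δ = 142.07°  ·
  (1,2): δ = 133.51°  ·
  (1,3): δ = 94.51°  ·
  (1,4): δ = 29.52°  ✓
  (1,5): δ = 57.83°  ✓
  (1,6): δ = 98.28°  ·
  (2,3): δ = 141.00°  ·
  (2,4): δ = 76.01°  ·
  (2,5): δ = 11.34°  ✓
  (2,6): δ = 51.79°  ✓
  (3,4): δ = 115.01°  ·
  (3,5): δ = 27.66°  ✓
  (3,6): δ = 12.79°  ✓
  (4,5): δ = 92.65°  ·
  (4,6): δ = 52.20°  ✓
  (5,6): δ = 139.55°  ·
antipodal pairs: 9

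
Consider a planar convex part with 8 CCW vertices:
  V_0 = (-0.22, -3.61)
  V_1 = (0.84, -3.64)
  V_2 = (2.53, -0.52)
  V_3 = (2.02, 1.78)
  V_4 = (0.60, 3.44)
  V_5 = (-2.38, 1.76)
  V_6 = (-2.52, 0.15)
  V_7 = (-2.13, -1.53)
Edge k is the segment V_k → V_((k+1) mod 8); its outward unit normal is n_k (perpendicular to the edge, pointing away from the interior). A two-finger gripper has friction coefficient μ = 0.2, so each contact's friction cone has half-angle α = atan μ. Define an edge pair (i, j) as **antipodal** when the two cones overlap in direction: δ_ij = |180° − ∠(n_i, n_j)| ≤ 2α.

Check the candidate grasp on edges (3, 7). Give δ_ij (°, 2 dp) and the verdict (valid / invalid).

α = atan 0.2 = 11.31°;  2α = 22.62°
edge 3: e_3 = (-1.42, +1.66);  n_3 = (+0.7599, +0.6500)
edge 7: e_7 = (+1.91, -2.08);  n_7 = (-0.7366, -0.6764)
∠(n_3, n_7) = 177.98°
δ = |180° − 177.98°| = 2.02°
2.02° ≤ 2α = 22.62°  →  valid

δ = 2.02°, valid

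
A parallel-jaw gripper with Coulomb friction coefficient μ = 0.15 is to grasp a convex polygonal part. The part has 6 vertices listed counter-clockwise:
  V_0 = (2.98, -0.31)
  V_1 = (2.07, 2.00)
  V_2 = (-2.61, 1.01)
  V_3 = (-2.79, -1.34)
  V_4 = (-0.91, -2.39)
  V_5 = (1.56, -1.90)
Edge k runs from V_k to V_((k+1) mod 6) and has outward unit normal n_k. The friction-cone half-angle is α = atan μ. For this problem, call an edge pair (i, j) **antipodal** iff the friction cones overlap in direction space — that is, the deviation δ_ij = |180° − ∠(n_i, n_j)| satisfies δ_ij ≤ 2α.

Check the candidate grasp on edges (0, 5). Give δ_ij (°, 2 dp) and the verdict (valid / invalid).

α = atan 0.15 = 8.53°;  2α = 17.06°
edge 0: e_0 = (-0.91, +2.31);  n_0 = (+0.9304, +0.3665)
edge 5: e_5 = (+1.42, +1.59);  n_5 = (+0.7459, -0.6661)
∠(n_0, n_5) = 63.27°
δ = |180° − 63.27°| = 116.73°
116.73° > 2α = 17.06°  →  invalid

δ = 116.73°, invalid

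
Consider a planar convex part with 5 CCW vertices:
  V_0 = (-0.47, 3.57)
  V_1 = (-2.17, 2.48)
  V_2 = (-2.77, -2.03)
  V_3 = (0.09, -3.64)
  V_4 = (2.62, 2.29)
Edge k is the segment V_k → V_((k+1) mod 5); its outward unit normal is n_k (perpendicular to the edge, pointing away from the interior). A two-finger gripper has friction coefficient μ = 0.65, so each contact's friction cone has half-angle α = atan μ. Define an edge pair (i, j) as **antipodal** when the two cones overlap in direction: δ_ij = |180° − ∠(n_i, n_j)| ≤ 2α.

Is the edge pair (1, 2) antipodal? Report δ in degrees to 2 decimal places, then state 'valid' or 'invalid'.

δ = 111.80°, invalid

α = atan 0.65 = 33.02°;  2α = 66.05°
edge 1: e_1 = (-0.60, -4.51);  n_1 = (-0.9913, +0.1319)
edge 2: e_2 = (+2.86, -1.61);  n_2 = (-0.4906, -0.8714)
∠(n_1, n_2) = 68.20°
δ = |180° − 68.20°| = 111.80°
111.80° > 2α = 66.05°  →  invalid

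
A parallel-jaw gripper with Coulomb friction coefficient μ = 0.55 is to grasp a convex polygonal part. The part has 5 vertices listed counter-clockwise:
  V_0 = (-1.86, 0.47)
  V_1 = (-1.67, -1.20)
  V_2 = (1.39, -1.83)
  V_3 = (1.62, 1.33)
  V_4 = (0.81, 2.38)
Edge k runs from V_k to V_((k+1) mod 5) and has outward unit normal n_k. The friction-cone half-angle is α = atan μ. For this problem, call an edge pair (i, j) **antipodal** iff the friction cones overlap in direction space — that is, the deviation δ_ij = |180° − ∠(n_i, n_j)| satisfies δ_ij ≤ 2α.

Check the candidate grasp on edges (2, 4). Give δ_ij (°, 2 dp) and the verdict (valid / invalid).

δ = 50.26°, valid

α = atan 0.55 = 28.81°;  2α = 57.62°
edge 2: e_2 = (+0.23, +3.16);  n_2 = (+0.9974, -0.0726)
edge 4: e_4 = (-2.67, -1.91);  n_4 = (-0.5818, +0.8133)
∠(n_2, n_4) = 129.74°
δ = |180° − 129.74°| = 50.26°
50.26° ≤ 2α = 57.62°  →  valid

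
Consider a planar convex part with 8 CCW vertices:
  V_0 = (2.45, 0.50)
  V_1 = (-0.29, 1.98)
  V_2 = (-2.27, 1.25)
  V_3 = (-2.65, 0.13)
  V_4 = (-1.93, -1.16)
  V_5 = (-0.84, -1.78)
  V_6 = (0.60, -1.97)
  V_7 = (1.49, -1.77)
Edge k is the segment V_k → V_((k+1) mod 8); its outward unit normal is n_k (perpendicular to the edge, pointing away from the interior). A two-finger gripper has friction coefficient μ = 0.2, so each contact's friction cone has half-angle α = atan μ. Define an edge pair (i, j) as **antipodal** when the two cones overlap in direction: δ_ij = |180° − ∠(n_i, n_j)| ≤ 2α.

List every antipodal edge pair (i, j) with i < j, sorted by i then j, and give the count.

α = atan 0.2 = 11.31°;  2α = 22.62°
n_0 = (+0.4752, +0.8799)
n_1 = (-0.3459, +0.9383)
n_2 = (-0.9470, +0.3213)
n_3 = (-0.8732, -0.4874)
n_4 = (-0.4944, -0.8692)
n_5 = (-0.1308, -0.9914)
n_6 = (+0.2193, -0.9757)
n_7 = (+0.9210, -0.3895)
  (0,1): δ = 131.39°  ·
  (0,2): δ = 80.37°  ·
  (0,3): δ = 32.46°  ·
  (0,4): δ = 1.26°  ✓
  (0,5): δ = 20.86°  ✓
  (0,6): δ = 41.04°  ·
  (0,7): δ = 95.45°  ·
  (1,2): δ = 128.98°  ·
  (1,3): δ = 81.07°  ·
  (1,4): δ = 49.87°  ·
  (1,5): δ = 27.75°  ·
  (1,6): δ = 7.57°  ✓
  (1,7): δ = 46.84°  ·
  (2,3): δ = 132.09°  ·
  (2,4): δ = 100.89°  ·
  (2,5): δ = 78.78°  ·
  (2,6): δ = 58.59°  ·
  (2,7): δ = 4.18°  ✓
  (3,4): δ = 148.80°  ·
  (3,5): δ = 126.68°  ·
  (3,6): δ = 106.50°  ·
  (3,7): δ = 52.09°  ·
  (4,5): δ = 157.88°  ·
  (4,6): δ = 137.70°  ·
  (4,7): δ = 83.29°  ·
  (5,6): δ = 159.82°  ·
  (5,7): δ = 105.41°  ·
  (6,7): δ = 125.59°  ·
antipodal pairs: 4

count = 4; pairs: (0,4), (0,5), (1,6), (2,7)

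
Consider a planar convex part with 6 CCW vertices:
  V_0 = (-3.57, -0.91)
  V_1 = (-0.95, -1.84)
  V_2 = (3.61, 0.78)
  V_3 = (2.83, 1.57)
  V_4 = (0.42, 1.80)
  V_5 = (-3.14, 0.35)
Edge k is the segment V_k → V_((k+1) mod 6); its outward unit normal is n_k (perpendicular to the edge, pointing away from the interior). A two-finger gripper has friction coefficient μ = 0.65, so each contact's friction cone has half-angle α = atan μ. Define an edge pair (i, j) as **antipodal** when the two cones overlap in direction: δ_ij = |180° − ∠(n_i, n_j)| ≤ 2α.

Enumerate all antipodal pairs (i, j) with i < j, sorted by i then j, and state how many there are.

count = 7; pairs: (0,2), (0,3), (0,4), (1,3), (1,4), (1,5), (2,5)

α = atan 0.65 = 33.02°;  2α = 66.05°
n_0 = (-0.3345, -0.9424)
n_1 = (+0.4982, -0.8671)
n_2 = (+0.7116, +0.7026)
n_3 = (+0.0950, +0.9955)
n_4 = (-0.3772, +0.9261)
n_5 = (-0.9464, +0.3230)
  (0,1): δ = 130.58°  ·
  (0,2): δ = 25.82°  ✓
  (0,3): δ = 14.09°  ✓
  (0,4): δ = 41.70°  ✓
  (0,5): δ = 90.70°  ·
  (1,2): δ = 75.24°  ·
  (1,3): δ = 35.33°  ✓
  (1,4): δ = 7.72°  ✓
  (1,5): δ = 41.28°  ✓
  (2,3): δ = 140.09°  ·
  (2,4): δ = 112.47°  ·
  (2,5): δ = 63.48°  ✓
  (3,4): δ = 152.39°  ·
  (3,5): δ = 103.39°  ·
  (4,5): δ = 131.00°  ·
antipodal pairs: 7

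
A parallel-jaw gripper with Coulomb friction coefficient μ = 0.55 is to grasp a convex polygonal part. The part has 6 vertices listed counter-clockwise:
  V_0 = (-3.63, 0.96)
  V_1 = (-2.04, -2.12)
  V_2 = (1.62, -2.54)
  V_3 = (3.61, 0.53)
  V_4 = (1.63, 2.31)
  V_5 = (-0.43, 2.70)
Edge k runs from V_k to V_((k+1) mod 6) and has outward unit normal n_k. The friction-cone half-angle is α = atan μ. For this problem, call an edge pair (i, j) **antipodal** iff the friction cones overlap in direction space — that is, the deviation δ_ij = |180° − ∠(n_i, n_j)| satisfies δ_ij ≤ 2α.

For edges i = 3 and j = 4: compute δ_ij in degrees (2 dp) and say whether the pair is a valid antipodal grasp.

δ = 148.77°, invalid

α = atan 0.55 = 28.81°;  2α = 57.62°
edge 3: e_3 = (-1.98, +1.78);  n_3 = (+0.6685, +0.7437)
edge 4: e_4 = (-2.06, +0.39);  n_4 = (+0.1860, +0.9825)
∠(n_3, n_4) = 31.23°
δ = |180° − 31.23°| = 148.77°
148.77° > 2α = 57.62°  →  invalid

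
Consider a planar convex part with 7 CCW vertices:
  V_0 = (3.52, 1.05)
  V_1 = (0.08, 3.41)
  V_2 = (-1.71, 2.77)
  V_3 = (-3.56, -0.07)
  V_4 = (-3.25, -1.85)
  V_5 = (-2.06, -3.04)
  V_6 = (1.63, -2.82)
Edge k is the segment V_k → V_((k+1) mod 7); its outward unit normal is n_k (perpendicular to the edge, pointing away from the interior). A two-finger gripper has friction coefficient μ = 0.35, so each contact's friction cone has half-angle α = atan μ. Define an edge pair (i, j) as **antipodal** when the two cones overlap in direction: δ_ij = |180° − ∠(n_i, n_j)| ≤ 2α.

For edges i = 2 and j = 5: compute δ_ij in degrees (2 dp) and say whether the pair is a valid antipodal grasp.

α = atan 0.35 = 19.29°;  2α = 38.58°
edge 2: e_2 = (-1.85, -2.84);  n_2 = (-0.8379, +0.5458)
edge 5: e_5 = (+3.69, +0.22);  n_5 = (+0.0595, -0.9982)
∠(n_2, n_5) = 126.49°
δ = |180° − 126.49°| = 53.51°
53.51° > 2α = 38.58°  →  invalid

δ = 53.51°, invalid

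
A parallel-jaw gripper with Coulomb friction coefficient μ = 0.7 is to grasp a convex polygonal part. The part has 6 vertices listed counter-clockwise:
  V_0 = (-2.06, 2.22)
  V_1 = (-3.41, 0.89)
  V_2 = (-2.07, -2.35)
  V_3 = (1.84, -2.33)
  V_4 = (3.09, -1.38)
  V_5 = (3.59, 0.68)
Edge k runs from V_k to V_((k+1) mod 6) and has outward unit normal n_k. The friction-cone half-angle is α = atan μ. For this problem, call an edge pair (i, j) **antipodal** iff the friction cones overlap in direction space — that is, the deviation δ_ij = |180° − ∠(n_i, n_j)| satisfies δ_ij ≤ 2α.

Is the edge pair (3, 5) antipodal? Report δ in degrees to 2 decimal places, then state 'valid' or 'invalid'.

α = atan 0.7 = 34.99°;  2α = 69.98°
edge 3: e_3 = (+1.25, +0.95);  n_3 = (+0.6051, -0.7962)
edge 5: e_5 = (-5.65, +1.54);  n_5 = (+0.2630, +0.9648)
∠(n_3, n_5) = 127.52°
δ = |180° − 127.52°| = 52.48°
52.48° ≤ 2α = 69.98°  →  valid

δ = 52.48°, valid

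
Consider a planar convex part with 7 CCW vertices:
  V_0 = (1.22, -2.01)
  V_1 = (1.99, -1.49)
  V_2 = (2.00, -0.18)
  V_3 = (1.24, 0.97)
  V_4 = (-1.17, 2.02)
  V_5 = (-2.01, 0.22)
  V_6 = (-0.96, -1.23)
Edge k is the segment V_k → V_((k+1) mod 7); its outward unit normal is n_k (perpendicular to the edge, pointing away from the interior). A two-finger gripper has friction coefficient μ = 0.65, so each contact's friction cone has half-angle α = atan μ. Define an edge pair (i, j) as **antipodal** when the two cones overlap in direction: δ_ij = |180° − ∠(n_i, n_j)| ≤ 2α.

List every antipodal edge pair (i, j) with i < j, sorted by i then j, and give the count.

count = 9; pairs: (0,3), (0,4), (1,4), (1,5), (2,4), (2,5), (2,6), (3,5), (3,6)

α = atan 0.65 = 33.02°;  2α = 66.05°
n_0 = (+0.5597, -0.8287)
n_1 = (+1.0000, -0.0076)
n_2 = (+0.8343, +0.5513)
n_3 = (+0.3994, +0.9168)
n_4 = (-0.9062, +0.4229)
n_5 = (-0.8099, -0.5865)
n_6 = (-0.3369, -0.9415)
  (0,1): δ = 124.47°  ·
  (0,2): δ = 90.57°  ·
  (0,3): δ = 57.57°  ✓
  (0,4): δ = 30.95°  ✓
  (0,5): δ = 91.88°  ·
  (0,6): δ = 126.28°  ·
  (1,2): δ = 146.10°  ·
  (1,3): δ = 113.10°  ·
  (1,4): δ = 24.58°  ✓
  (1,5): δ = 36.35°  ✓
  (1,6): δ = 70.75°  ·
  (2,3): δ = 147.00°  ·
  (2,4): δ = 58.48°  ✓
  (2,5): δ = 2.45°  ✓
  (2,6): δ = 36.85°  ✓
  (3,4): δ = 91.47°  ·
  (3,5): δ = 30.55°  ✓
  (3,6): δ = 3.85°  ✓
  (4,5): δ = 119.07°  ·
  (4,6): δ = 84.67°  ·
  (5,6): δ = 145.60°  ·
antipodal pairs: 9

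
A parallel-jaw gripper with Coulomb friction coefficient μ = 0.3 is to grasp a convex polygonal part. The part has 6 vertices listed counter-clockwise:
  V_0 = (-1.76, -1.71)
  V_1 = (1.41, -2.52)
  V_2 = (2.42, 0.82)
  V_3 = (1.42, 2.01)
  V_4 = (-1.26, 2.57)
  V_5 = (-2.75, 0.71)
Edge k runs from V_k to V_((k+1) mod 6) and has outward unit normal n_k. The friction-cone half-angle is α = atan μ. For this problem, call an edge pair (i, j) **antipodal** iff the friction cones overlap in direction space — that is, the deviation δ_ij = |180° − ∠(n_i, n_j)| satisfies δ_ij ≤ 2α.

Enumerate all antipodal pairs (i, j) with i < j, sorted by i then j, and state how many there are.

count = 3; pairs: (0,3), (1,4), (2,5)

α = atan 0.3 = 16.70°;  2α = 33.40°
n_0 = (-0.2476, -0.9689)
n_1 = (+0.9572, -0.2895)
n_2 = (+0.7656, +0.6433)
n_3 = (+0.2045, +0.9789)
n_4 = (-0.7805, +0.6252)
n_5 = (-0.9255, -0.3786)
  (0,1): δ = 92.49°  ·
  (0,2): δ = 35.62°  ·
  (0,3): δ = 2.53°  ✓
  (0,4): δ = 65.64°  ·
  (0,5): δ = 126.58°  ·
  (1,2): δ = 123.13°  ·
  (1,3): δ = 84.98°  ·
  (1,4): δ = 21.87°  ✓
  (1,5): δ = 39.07°  ·
  (2,3): δ = 141.84°  ·
  (2,4): δ = 78.74°  ·
  (2,5): δ = 17.79°  ✓
  (3,4): δ = 116.89°  ·
  (3,5): δ = 55.95°  ·
  (4,5): δ = 119.05°  ·
antipodal pairs: 3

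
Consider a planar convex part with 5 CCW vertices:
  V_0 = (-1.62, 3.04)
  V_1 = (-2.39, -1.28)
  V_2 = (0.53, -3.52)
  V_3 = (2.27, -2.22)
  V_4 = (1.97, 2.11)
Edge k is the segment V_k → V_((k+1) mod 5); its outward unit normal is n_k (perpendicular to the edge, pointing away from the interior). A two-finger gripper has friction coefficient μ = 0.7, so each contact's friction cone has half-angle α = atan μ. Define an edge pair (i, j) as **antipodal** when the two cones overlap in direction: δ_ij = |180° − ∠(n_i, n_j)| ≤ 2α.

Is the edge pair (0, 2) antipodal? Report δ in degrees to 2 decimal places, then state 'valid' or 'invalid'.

α = atan 0.7 = 34.99°;  2α = 69.98°
edge 0: e_0 = (-0.77, -4.32);  n_0 = (-0.9845, +0.1755)
edge 2: e_2 = (+1.74, +1.30);  n_2 = (+0.5985, -0.8011)
∠(n_0, n_2) = 136.87°
δ = |180° − 136.87°| = 43.13°
43.13° ≤ 2α = 69.98°  →  valid

δ = 43.13°, valid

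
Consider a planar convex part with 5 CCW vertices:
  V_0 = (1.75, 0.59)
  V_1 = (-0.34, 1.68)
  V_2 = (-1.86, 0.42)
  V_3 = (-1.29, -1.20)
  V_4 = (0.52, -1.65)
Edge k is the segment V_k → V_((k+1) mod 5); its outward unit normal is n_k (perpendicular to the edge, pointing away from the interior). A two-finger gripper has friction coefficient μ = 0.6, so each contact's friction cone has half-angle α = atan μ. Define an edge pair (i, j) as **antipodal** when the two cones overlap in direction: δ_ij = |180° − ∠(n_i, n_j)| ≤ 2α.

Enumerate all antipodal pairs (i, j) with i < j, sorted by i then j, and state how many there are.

count = 5; pairs: (0,2), (0,3), (1,3), (1,4), (2,4)

α = atan 0.6 = 30.96°;  2α = 61.93°
n_0 = (+0.4624, +0.8867)
n_1 = (-0.6382, +0.7699)
n_2 = (-0.9433, -0.3319)
n_3 = (-0.2413, -0.9705)
n_4 = (+0.8765, -0.4813)
  (0,1): δ = 112.80°  ·
  (0,2): δ = 43.07°  ✓
  (0,3): δ = 13.58°  ✓
  (0,4): δ = 88.77°  ·
  (1,2): δ = 110.27°  ·
  (1,3): δ = 53.62°  ✓
  (1,4): δ = 21.57°  ✓
  (2,3): δ = 123.35°  ·
  (2,4): δ = 48.16°  ✓
  (3,4): δ = 104.81°  ·
antipodal pairs: 5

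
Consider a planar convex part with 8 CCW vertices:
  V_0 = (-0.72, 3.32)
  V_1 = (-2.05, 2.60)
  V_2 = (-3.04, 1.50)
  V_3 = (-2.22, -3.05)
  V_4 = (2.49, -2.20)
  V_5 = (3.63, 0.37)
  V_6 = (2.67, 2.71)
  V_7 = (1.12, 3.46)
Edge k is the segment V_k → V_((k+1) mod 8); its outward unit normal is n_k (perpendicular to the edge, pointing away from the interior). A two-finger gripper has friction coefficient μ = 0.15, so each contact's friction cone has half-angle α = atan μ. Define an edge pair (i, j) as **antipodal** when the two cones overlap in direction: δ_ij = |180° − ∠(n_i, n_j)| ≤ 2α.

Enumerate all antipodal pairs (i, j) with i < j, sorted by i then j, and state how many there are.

α = atan 0.15 = 8.53°;  2α = 17.06°
n_0 = (-0.4761, +0.8794)
n_1 = (-0.7433, +0.6690)
n_2 = (-0.9841, -0.1774)
n_3 = (+0.1776, -0.9841)
n_4 = (+0.9141, -0.4055)
n_5 = (+0.9252, +0.3796)
n_6 = (+0.4356, +0.9002)
n_7 = (-0.0759, +0.9971)
  (0,1): δ = 160.42°  ·
  (0,2): δ = 108.21°  ·
  (0,3): δ = 18.20°  ·
  (0,4): δ = 37.65°  ·
  (0,5): δ = 83.88°  ·
  (0,6): δ = 125.75°  ·
  (0,7): δ = 155.92°  ·
  (1,2): δ = 127.80°  ·
  (1,3): δ = 37.78°  ·
  (1,4): δ = 18.07°  ·
  (1,5): δ = 64.29°  ·
  (1,6): δ = 106.17°  ·
  (1,7): δ = 136.34°  ·
  (2,3): δ = 89.99°  ·
  (2,4): δ = 34.14°  ·
  (2,5): δ = 12.09°  ✓
  (2,6): δ = 53.96°  ·
  (2,7): δ = 84.13°  ·
  (3,4): δ = 124.15°  ·
  (3,5): δ = 77.92°  ·
  (3,6): δ = 36.05°  ·
  (3,7): δ = 5.88°  ✓
  (4,5): δ = 133.77°  ·
  (4,6): δ = 91.90°  ·
  (4,7): δ = 61.73°  ·
  (5,6): δ = 138.13°  ·
  (5,7): δ = 107.96°  ·
  (6,7): δ = 149.83°  ·
antipodal pairs: 2

count = 2; pairs: (2,5), (3,7)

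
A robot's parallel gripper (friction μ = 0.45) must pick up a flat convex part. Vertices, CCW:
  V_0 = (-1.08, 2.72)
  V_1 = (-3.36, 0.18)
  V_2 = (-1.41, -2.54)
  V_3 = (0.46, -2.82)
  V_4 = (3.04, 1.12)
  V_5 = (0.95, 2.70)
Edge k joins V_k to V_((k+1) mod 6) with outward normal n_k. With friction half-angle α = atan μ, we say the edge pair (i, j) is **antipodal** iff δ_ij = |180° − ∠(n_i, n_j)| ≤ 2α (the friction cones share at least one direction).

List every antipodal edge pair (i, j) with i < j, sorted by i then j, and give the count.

α = atan 0.45 = 24.23°;  2α = 48.46°
n_0 = (-0.7442, +0.6680)
n_1 = (-0.8127, -0.5827)
n_2 = (-0.1481, -0.9890)
n_3 = (+0.8366, -0.5478)
n_4 = (+0.6030, +0.7977)
n_5 = (+0.0099, +1.0000)
  (0,1): δ = 102.45°  ·
  (0,2): δ = 56.60°  ·
  (0,3): δ = 8.69°  ✓
  (0,4): δ = 94.82°  ·
  (0,5): δ = 131.35°  ·
  (1,2): δ = 134.15°  ·
  (1,3): δ = 68.85°  ·
  (1,4): δ = 17.27°  ✓
  (1,5): δ = 53.80°  ·
  (2,3): δ = 114.70°  ·
  (2,4): δ = 28.57°  ✓
  (2,5): δ = 7.95°  ✓
  (3,4): δ = 93.87°  ·
  (3,5): δ = 57.35°  ·
  (4,5): δ = 143.48°  ·
antipodal pairs: 4

count = 4; pairs: (0,3), (1,4), (2,4), (2,5)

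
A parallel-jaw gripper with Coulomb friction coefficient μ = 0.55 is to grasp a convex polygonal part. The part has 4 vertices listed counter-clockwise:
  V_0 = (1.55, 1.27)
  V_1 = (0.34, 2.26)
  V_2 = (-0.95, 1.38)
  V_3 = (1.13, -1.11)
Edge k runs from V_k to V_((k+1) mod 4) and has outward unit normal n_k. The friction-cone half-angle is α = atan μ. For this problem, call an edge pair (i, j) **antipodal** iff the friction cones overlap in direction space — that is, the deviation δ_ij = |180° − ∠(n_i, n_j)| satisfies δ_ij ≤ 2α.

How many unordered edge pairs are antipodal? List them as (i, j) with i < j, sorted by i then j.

α = atan 0.55 = 28.81°;  2α = 57.62°
n_0 = (+0.6332, +0.7740)
n_1 = (-0.5635, +0.8261)
n_2 = (-0.7675, -0.6411)
n_3 = (+0.9848, -0.1738)
  (0,1): δ = 106.41°  ·
  (0,2): δ = 10.84°  ✓
  (0,3): δ = 119.28°  ·
  (1,2): δ = 84.43°  ·
  (1,3): δ = 45.69°  ✓
  (2,3): δ = 49.88°  ✓
antipodal pairs: 3

count = 3; pairs: (0,2), (1,3), (2,3)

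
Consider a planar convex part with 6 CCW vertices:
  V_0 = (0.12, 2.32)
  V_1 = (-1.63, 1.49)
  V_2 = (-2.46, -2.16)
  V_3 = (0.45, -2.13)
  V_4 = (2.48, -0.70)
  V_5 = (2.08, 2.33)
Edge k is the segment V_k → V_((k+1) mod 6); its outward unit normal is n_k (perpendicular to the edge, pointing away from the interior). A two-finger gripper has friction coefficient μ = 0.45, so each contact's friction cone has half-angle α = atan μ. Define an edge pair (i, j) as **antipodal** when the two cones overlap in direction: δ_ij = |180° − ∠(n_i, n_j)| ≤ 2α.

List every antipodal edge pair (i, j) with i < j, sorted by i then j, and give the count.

count = 6; pairs: (0,2), (0,3), (1,3), (1,4), (2,5), (3,5)

α = atan 0.45 = 24.23°;  2α = 48.46°
n_0 = (-0.4285, +0.9035)
n_1 = (-0.9751, +0.2217)
n_2 = (+0.0103, -0.9999)
n_3 = (+0.5759, -0.8175)
n_4 = (+0.9914, +0.1309)
n_5 = (-0.0051, +1.0000)
  (0,1): δ = 128.19°  ·
  (0,2): δ = 24.78°  ✓
  (0,3): δ = 9.79°  ✓
  (0,4): δ = 72.15°  ·
  (0,5): δ = 154.92°  ·
  (1,2): δ = 76.60°  ·
  (1,3): δ = 42.03°  ✓
  (1,4): δ = 20.33°  ✓
  (1,5): δ = 103.10°  ·
  (2,3): δ = 145.43°  ·
  (2,4): δ = 83.07°  ·
  (2,5): δ = 0.30°  ✓
  (3,4): δ = 117.64°  ·
  (3,5): δ = 34.87°  ✓
  (4,5): δ = 97.23°  ·
antipodal pairs: 6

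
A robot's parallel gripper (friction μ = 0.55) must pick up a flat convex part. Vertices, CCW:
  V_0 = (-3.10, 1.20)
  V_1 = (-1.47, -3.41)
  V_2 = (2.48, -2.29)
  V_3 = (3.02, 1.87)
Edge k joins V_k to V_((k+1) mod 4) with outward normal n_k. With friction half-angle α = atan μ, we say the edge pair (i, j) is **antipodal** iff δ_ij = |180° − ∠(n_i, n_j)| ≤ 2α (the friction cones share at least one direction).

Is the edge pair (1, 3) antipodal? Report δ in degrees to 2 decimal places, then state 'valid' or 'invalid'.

α = atan 0.55 = 28.81°;  2α = 57.62°
edge 1: e_1 = (+3.95, +1.12);  n_1 = (+0.2728, -0.9621)
edge 3: e_3 = (-6.12, -0.67);  n_3 = (-0.1088, +0.9941)
∠(n_1, n_3) = 170.42°
δ = |180° − 170.42°| = 9.58°
9.58° ≤ 2α = 57.62°  →  valid

δ = 9.58°, valid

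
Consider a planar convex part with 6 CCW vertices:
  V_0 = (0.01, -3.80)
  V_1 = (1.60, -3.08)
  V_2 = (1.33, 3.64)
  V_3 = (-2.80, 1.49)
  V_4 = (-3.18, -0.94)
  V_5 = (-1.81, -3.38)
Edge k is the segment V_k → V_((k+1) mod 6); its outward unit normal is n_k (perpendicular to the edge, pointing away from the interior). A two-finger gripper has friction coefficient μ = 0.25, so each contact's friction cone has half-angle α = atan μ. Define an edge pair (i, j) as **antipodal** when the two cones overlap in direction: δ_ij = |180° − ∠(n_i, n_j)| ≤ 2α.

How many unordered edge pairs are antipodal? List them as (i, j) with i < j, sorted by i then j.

α = atan 0.25 = 14.04°;  2α = 28.07°
n_0 = (+0.4125, -0.9110)
n_1 = (+0.9992, +0.0401)
n_2 = (-0.4618, +0.8870)
n_3 = (-0.9880, +0.1545)
n_4 = (-0.8720, -0.4896)
n_5 = (-0.2249, -0.9744)
  (0,1): δ = 112.06°  ·
  (0,2): δ = 3.14°  ✓
  (0,3): δ = 56.75°  ·
  (0,4): δ = 94.95°  ·
  (0,5): δ = 142.64°  ·
  (1,2): δ = 64.80°  ·
  (1,3): δ = 11.19°  ✓
  (1,4): δ = 27.01°  ✓
  (1,5): δ = 74.70°  ·
  (2,3): δ = 126.39°  ·
  (2,4): δ = 88.19°  ·
  (2,5): δ = 40.50°  ·
  (3,4): δ = 141.80°  ·
  (3,5): δ = 94.11°  ·
  (4,5): δ = 132.31°  ·
antipodal pairs: 3

count = 3; pairs: (0,2), (1,3), (1,4)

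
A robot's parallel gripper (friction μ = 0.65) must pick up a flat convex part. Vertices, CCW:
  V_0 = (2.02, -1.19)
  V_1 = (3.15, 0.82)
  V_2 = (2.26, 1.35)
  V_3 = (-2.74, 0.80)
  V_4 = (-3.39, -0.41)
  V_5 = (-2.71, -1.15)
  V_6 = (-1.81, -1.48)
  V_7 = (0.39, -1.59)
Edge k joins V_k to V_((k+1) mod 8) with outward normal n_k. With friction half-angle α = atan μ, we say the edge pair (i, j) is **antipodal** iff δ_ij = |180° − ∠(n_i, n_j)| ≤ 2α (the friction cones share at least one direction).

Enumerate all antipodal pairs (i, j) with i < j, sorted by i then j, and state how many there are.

count = 12; pairs: (0,2), (0,3), (1,4), (1,5), (1,6), (1,7), (2,4), (2,5), (2,6), (2,7), (3,6), (3,7)

α = atan 0.65 = 33.02°;  2α = 66.05°
n_0 = (+0.8717, -0.4901)
n_1 = (+0.5117, +0.8592)
n_2 = (-0.1093, +0.9940)
n_3 = (-0.8809, +0.4732)
n_4 = (-0.7363, -0.6766)
n_5 = (-0.3443, -0.9389)
n_6 = (-0.0499, -0.9988)
n_7 = (+0.2383, -0.9712)
  (0,1): δ = 91.43°  ·
  (0,2): δ = 54.38°  ✓
  (0,3): δ = 1.10°  ✓
  (0,4): δ = 71.92°  ·
  (0,5): δ = 99.21°  ·
  (0,6): δ = 116.48°  ·
  (0,7): δ = 133.13°  ·
  (1,2): δ = 142.95°  ·
  (1,3): δ = 87.47°  ·
  (1,4): δ = 16.65°  ✓
  (1,5): δ = 10.64°  ✓
  (1,6): δ = 27.91°  ✓
  (1,7): δ = 44.56°  ✓
  (2,3): δ = 124.52°  ·
  (2,4): δ = 53.70°  ✓
  (2,5): δ = 26.41°  ✓
  (2,6): δ = 9.14°  ✓
  (2,7): δ = 7.51°  ✓
  (3,4): δ = 109.18°  ·
  (3,5): δ = 81.89°  ·
  (3,6): δ = 64.62°  ✓
  (3,7): δ = 47.97°  ✓
  (4,5): δ = 152.72°  ·
  (4,6): δ = 135.44°  ·
  (4,7): δ = 118.79°  ·
  (5,6): δ = 162.73°  ·
  (5,7): δ = 146.08°  ·
  (6,7): δ = 163.35°  ·
antipodal pairs: 12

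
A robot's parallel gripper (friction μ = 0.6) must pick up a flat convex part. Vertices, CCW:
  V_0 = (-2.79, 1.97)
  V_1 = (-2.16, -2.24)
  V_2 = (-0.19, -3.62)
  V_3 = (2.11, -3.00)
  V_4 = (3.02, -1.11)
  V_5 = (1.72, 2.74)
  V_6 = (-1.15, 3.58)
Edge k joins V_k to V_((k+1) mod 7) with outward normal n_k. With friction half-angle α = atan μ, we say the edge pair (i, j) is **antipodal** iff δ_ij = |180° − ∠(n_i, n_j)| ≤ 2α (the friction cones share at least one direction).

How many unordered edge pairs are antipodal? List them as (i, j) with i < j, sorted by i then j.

α = atan 0.6 = 30.96°;  2α = 61.93°
n_0 = (-0.9890, -0.1480)
n_1 = (-0.5737, -0.8190)
n_2 = (+0.2603, -0.9655)
n_3 = (+0.9010, -0.4338)
n_4 = (+0.9474, +0.3199)
n_5 = (+0.2809, +0.9597)
n_6 = (-0.7005, +0.7136)
  (0,1): δ = 133.52°  ·
  (0,2): δ = 83.42°  ·
  (0,3): δ = 34.22°  ✓
  (0,4): δ = 10.15°  ✓
  (0,5): δ = 65.18°  ·
  (0,6): δ = 125.96°  ·
  (1,2): δ = 129.90°  ·
  (1,3): δ = 80.70°  ·
  (1,4): δ = 36.33°  ✓
  (1,5): δ = 18.70°  ✓
  (1,6): δ = 79.48°  ·
  (2,3): δ = 130.80°  ·
  (2,4): δ = 86.43°  ·
  (2,5): δ = 31.40°  ✓
  (2,6): δ = 29.38°  ✓
  (3,4): δ = 135.63°  ·
  (3,5): δ = 80.60°  ·
  (3,6): δ = 19.82°  ✓
  (4,5): δ = 124.97°  ·
  (4,6): δ = 64.19°  ·
  (5,6): δ = 119.22°  ·
antipodal pairs: 7

count = 7; pairs: (0,3), (0,4), (1,4), (1,5), (2,5), (2,6), (3,6)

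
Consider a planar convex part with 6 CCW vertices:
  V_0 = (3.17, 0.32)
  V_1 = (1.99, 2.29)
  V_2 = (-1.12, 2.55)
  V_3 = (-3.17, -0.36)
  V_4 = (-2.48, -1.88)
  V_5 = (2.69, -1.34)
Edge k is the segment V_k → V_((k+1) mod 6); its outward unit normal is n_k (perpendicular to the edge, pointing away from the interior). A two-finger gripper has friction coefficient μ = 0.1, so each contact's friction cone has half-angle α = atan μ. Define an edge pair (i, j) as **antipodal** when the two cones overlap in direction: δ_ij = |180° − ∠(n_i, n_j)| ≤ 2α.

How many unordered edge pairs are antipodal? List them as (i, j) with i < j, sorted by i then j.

α = atan 0.1 = 5.71°;  2α = 11.42°
n_0 = (+0.8579, +0.5139)
n_1 = (+0.0833, +0.9965)
n_2 = (-0.8175, +0.5759)
n_3 = (-0.9106, -0.4134)
n_4 = (+0.1039, -0.9946)
n_5 = (+0.9606, -0.2778)
  (0,1): δ = 125.70°  ·
  (0,2): δ = 66.08°  ·
  (0,3): δ = 6.51°  ✓
  (0,4): δ = 65.04°  ·
  (0,5): δ = 132.95°  ·
  (1,2): δ = 120.38°  ·
  (1,3): δ = 60.81°  ·
  (1,4): δ = 10.74°  ✓
  (1,5): δ = 78.65°  ·
  (2,3): δ = 120.42°  ·
  (2,4): δ = 48.87°  ·
  (2,5): δ = 19.04°  ·
  (3,4): δ = 108.45°  ·
  (3,5): δ = 40.54°  ·
  (4,5): δ = 112.09°  ·
antipodal pairs: 2

count = 2; pairs: (0,3), (1,4)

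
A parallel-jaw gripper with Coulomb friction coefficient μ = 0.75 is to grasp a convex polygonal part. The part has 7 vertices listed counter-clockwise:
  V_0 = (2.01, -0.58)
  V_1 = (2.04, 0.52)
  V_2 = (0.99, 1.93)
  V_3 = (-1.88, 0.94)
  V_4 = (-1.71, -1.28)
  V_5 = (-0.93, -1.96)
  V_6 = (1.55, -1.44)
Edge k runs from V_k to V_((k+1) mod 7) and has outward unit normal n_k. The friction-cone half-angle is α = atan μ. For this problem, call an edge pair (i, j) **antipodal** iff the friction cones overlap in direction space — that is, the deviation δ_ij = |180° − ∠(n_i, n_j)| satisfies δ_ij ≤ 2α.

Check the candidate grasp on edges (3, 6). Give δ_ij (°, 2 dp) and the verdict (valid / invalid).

α = atan 0.75 = 36.87°;  2α = 73.74°
edge 3: e_3 = (+0.17, -2.22);  n_3 = (-0.9971, -0.0764)
edge 6: e_6 = (+0.46, +0.86);  n_6 = (+0.8818, -0.4717)
∠(n_3, n_6) = 147.48°
δ = |180° − 147.48°| = 32.52°
32.52° ≤ 2α = 73.74°  →  valid

δ = 32.52°, valid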